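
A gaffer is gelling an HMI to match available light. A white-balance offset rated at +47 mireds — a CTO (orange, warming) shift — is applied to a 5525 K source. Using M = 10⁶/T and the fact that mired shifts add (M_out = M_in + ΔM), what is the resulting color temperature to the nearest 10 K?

4390 K

M_in = 10⁶/5525 = 181.00 mireds.
M_out = 181.00 + (+47) = 228.00 mireds.
T_out = 10⁶/228.00 = 4386.1 K → 4390 K.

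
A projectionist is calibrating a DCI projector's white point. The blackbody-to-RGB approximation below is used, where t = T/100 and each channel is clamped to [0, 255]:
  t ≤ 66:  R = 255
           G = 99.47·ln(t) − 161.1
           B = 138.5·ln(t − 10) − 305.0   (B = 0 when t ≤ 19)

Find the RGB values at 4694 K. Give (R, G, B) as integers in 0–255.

(255, 222, 195)

t = 4694/100 = 46.94; the t ≤ 66 branch applies.
R = 255 by definition for t ≤ 66.
G = 99.47·ln 46.94 − 161.1 = 99.47·3.8489 − 161.1 = 221.747.
B = 138.5·ln(46.94 − 10) − 305.0 = 138.5·ln 36.94 − 305.0 = 138.5·3.6093 − 305.0 = 194.887.
Rounded: (255, 222, 195).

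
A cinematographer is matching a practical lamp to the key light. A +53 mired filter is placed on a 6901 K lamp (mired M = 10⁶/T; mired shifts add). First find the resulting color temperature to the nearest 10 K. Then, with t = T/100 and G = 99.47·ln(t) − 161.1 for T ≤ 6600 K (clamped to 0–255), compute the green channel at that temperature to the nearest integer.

M_in = 10⁶/6901 = 144.91; M_out = 144.91 + (+53) = 197.91.
T_out = 10⁶/197.91 = 5052.9 K → 5050 K; t = 50.5.
G = 99.47·ln 50.5 − 161.1 = 99.47·3.9220 − 161.1 = 229.019.
Rounded: 229.

229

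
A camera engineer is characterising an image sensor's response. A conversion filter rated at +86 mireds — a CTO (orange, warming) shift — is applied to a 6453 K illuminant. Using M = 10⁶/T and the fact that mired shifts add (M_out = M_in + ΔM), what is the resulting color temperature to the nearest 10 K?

4150 K

M_in = 10⁶/6453 = 154.97 mireds.
M_out = 154.97 + (+86) = 240.97 mireds.
T_out = 10⁶/240.97 = 4150.0 K → 4150 K.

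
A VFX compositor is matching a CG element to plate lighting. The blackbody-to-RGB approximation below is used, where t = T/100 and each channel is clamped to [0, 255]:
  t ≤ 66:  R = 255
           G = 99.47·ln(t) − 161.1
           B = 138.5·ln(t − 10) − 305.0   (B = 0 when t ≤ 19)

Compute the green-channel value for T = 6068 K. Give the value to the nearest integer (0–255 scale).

247

t = 6068/100 = 60.68; the t ≤ 66 branch applies.
G = 99.47·ln 60.68 − 161.1 = 99.47·4.1056 − 161.1 = 247.285.
Rounded: 247.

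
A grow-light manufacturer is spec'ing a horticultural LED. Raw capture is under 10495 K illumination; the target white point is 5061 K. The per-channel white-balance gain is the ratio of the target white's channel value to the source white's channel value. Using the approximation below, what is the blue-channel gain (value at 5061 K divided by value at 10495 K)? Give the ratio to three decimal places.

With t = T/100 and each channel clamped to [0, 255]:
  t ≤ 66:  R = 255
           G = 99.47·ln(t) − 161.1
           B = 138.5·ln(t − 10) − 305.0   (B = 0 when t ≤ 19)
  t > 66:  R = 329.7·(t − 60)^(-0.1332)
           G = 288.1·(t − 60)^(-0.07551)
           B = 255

0.816

At 10495 K (t = 104.95):
  B = 255 by definition for t > 66.
At 5061 K (t = 50.61):
  B = 138.5·ln(50.61 − 10) − 305.0 = 138.5·ln 40.61 − 305.0 = 138.5·3.7040 − 305.0 = 208.006.
Gain = 208.006 / 255.000 = 0.8157 → 0.816.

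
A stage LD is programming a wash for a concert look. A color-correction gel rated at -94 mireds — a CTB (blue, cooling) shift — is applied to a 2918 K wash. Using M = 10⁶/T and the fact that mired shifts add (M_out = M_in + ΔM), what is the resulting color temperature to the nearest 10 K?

M_in = 10⁶/2918 = 342.70 mireds.
M_out = 342.70 + (-94) = 248.70 mireds.
T_out = 10⁶/248.70 = 4020.9 K → 4020 K.

4020 K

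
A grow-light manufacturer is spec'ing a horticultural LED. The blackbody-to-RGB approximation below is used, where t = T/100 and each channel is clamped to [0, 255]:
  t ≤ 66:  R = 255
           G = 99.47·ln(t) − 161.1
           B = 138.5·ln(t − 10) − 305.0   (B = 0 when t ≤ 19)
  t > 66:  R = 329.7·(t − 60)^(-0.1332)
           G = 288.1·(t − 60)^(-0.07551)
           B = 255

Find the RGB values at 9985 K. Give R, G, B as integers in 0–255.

R=202, G=218, B=255

t = 9985/100 = 99.85; the t > 66 branch applies.
R = 329.7·(99.85 − 60)^(-0.1332) = 329.7·39.85^(-0.1332) = 329.7·0.61210 = 201.810.
G = 288.1·(99.85 − 60)^(-0.07551) = 288.1·39.85^(-0.07551) = 288.1·0.75710 = 218.120.
B = 255 by definition for t > 66.
Rounded: (202, 218, 255).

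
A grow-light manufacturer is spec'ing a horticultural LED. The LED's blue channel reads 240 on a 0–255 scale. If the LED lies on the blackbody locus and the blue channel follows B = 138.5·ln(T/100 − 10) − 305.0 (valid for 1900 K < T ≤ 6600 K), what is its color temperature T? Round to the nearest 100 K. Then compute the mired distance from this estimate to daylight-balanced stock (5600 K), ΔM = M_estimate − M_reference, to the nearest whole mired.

-15 mireds

ln(t − 10) = (240 + 305.0) / 138.5 = 3.9350.
t − 10 = e^3.9350 = 51.163, so t = 61.163.
T = 100·t = 6116 K → 6100 K to the nearest 100 K.
M_estimate = 10⁶/6100 = 163.93; M_reference = 10⁶/5600 = 178.57.
ΔM = 163.93 − 178.57 = -14.64 → -15 mireds.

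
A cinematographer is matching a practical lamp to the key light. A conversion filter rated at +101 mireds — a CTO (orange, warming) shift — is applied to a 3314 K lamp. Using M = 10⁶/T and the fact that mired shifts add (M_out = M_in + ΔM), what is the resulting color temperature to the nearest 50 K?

2500 K

M_in = 10⁶/3314 = 301.75 mireds.
M_out = 301.75 + (+101) = 402.75 mireds.
T_out = 10⁶/402.75 = 2482.9 K → 2500 K.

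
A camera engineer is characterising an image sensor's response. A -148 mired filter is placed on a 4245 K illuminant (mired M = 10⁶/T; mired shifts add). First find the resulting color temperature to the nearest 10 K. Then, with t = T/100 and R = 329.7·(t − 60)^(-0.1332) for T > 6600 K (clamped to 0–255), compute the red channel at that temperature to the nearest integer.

M_in = 10⁶/4245 = 235.57; M_out = 235.57 + (-148) = 87.57.
T_out = 10⁶/87.57 = 11419.3 K → 11420 K; t = 114.2.
R = 329.7·(114.2 − 60)^(-0.1332) = 329.7·54.2^(-0.1332) = 329.7·0.58753 = 193.709.
Rounded: 194.

194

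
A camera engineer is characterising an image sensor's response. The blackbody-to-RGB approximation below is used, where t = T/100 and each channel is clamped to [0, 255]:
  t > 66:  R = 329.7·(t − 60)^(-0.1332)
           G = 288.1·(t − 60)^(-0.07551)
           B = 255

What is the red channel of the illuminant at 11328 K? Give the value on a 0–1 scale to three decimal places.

0.761

t = 11328/100 = 113.28; the t > 66 branch applies.
R = 329.7·(113.28 − 60)^(-0.1332) = 329.7·53.28^(-0.1332) = 329.7·0.58887 = 194.151.
On a 0–1 scale: 194.151/255 = 0.7614 → 0.761.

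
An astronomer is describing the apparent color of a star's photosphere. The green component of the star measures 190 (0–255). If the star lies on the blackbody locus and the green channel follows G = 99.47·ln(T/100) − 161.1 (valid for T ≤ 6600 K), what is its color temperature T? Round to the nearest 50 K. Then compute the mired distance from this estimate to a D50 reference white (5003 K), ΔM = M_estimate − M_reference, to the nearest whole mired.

ln t = (190 + 161.1) / 99.47 = 3.5297.
t = e^3.5297 = 34.114.
T = 100·t = 3411 K → 3400 K to the nearest 50 K.
M_estimate = 10⁶/3400 = 294.12; M_reference = 10⁶/5003 = 199.88.
ΔM = 294.12 − 199.88 = 94.24 → +94 mireds.

+94 mireds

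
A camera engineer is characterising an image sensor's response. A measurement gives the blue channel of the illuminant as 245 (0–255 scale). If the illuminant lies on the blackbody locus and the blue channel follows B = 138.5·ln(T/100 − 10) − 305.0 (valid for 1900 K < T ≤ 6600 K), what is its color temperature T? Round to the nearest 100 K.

6300 K

ln(t − 10) = (245 + 305.0) / 138.5 = 3.9711.
t − 10 = e^3.9711 = 53.044, so t = 63.044.
T = 100·t = 6304 K → 6300 K to the nearest 100 K.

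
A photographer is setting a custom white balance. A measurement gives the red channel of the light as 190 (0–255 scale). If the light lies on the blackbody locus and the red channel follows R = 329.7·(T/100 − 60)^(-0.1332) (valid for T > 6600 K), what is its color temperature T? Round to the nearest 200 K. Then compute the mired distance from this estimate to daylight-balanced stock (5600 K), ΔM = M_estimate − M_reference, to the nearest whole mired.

-97 mireds

(t − 60)^(-0.1332) = 190/329.7 = 0.57628.
t − 60 = 0.57628^(1/-0.1332) = 0.57628^(-7.508) = 62.667, so t = 122.667.
T = 100·t = 12267 K → 12200 K to the nearest 200 K.
M_estimate = 10⁶/12200 = 81.97; M_reference = 10⁶/5600 = 178.57.
ΔM = 81.97 − 178.57 = -96.60 → -97 mireds.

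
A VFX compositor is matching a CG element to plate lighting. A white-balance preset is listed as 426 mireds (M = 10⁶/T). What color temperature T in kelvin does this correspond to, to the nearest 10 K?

T = 10⁶ / 426 = 2347.42 K → 2350 K.

2350 K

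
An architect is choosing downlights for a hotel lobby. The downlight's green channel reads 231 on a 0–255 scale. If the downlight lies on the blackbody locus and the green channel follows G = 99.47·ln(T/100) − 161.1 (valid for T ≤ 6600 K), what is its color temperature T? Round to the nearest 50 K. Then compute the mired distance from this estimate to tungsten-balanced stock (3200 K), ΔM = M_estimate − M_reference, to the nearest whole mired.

-118 mireds

ln t = (231 + 161.1) / 99.47 = 3.9419.
t = e^3.9419 = 51.516.
T = 100·t = 5152 K → 5150 K to the nearest 50 K.
M_estimate = 10⁶/5150 = 194.17; M_reference = 10⁶/3200 = 312.50.
ΔM = 194.17 − 312.50 = -118.33 → -118 mireds.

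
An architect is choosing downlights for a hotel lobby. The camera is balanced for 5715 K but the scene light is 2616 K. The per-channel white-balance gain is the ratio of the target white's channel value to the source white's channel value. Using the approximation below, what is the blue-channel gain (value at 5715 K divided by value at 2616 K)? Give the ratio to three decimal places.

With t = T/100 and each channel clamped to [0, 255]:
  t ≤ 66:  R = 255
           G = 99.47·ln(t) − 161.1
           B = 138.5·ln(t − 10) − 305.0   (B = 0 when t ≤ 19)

2.845

At 2616 K (t = 26.16):
  B = 138.5·ln(26.16 − 10) − 305.0 = 138.5·ln 16.16 − 305.0 = 138.5·2.7825 − 305.0 = 80.382.
At 5715 K (t = 57.15):
  B = 138.5·ln(57.15 − 10) − 305.0 = 138.5·ln 47.15 − 305.0 = 138.5·3.8533 − 305.0 = 228.687.
Gain = 228.687 / 80.382 = 2.8450 → 2.845.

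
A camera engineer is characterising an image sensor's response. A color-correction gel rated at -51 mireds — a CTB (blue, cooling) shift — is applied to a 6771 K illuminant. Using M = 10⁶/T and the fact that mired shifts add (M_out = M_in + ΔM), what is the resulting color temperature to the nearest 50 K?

M_in = 10⁶/6771 = 147.69 mireds.
M_out = 147.69 + (-51) = 96.69 mireds.
T_out = 10⁶/96.69 = 10342.5 K → 10350 K.

10350 K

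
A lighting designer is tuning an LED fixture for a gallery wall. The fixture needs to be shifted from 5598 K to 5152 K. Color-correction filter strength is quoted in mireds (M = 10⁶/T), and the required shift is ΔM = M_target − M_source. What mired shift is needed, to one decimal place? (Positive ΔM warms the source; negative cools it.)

M_source = 10⁶/5598 = 178.635; M_target = 10⁶/5152 = 194.099.
ΔM = 194.099 − 178.635 = 15.464 → +15.5 mireds, a warming shift.

+15.5 mireds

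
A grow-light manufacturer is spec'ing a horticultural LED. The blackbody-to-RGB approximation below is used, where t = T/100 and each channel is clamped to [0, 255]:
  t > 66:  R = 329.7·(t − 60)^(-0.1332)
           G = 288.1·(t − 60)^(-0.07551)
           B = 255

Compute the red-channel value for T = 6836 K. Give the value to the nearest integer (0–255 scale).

t = 6836/100 = 68.36; the t > 66 branch applies.
R = 329.7·(68.36 − 60)^(-0.1332) = 329.7·8.36^(-0.1332) = 329.7·0.75364 = 248.474.
Rounded: 248.

248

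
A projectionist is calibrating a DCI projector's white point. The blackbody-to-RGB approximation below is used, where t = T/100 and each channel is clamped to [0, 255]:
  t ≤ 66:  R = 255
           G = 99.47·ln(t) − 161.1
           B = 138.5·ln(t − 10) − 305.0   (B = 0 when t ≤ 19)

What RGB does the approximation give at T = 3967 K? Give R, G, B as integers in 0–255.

R=255, G=205, B=165

t = 3967/100 = 39.67; the t ≤ 66 branch applies.
R = 255 by definition for t ≤ 66.
G = 99.47·ln 39.67 − 161.1 = 99.47·3.6806 − 161.1 = 205.009.
B = 138.5·ln(39.67 − 10) − 305.0 = 138.5·ln 29.67 − 305.0 = 138.5·3.3901 − 305.0 = 164.534.
Rounded: (255, 205, 165).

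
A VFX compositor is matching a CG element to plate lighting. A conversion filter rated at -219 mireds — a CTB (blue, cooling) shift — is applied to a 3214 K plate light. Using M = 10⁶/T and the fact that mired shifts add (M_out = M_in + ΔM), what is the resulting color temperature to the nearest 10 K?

10850 K

M_in = 10⁶/3214 = 311.14 mireds.
M_out = 311.14 + (-219) = 92.14 mireds.
T_out = 10⁶/92.14 = 10853.2 K → 10850 K.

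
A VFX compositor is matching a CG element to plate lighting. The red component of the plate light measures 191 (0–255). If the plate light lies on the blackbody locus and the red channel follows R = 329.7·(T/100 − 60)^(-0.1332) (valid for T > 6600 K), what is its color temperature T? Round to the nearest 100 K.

(t − 60)^(-0.1332) = 191/329.7 = 0.57931.
t − 60 = 0.57931^(1/-0.1332) = 0.57931^(-7.508) = 60.245, so t = 120.245.
T = 100·t = 12025 K → 12000 K to the nearest 100 K.

12000 K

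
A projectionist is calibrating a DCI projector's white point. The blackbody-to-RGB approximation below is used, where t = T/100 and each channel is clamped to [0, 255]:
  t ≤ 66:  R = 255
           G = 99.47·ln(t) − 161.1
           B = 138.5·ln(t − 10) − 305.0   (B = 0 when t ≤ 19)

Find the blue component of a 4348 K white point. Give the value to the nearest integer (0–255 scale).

t = 4348/100 = 43.48; the t ≤ 66 branch applies.
B = 138.5·ln(43.48 − 10) − 305.0 = 138.5·ln 33.48 − 305.0 = 138.5·3.5109 − 305.0 = 181.266.
Rounded: 181.

181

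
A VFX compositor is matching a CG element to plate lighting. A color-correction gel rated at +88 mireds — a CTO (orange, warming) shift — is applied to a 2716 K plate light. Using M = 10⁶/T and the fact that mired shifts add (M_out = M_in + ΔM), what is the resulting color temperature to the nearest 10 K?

M_in = 10⁶/2716 = 368.19 mireds.
M_out = 368.19 + (+88) = 456.19 mireds.
T_out = 10⁶/456.19 = 2192.1 K → 2190 K.

2190 K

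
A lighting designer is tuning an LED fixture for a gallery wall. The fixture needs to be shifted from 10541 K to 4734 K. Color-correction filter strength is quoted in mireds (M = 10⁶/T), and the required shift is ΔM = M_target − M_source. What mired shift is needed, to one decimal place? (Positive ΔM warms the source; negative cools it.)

M_source = 10⁶/10541 = 94.868; M_target = 10⁶/4734 = 211.238.
ΔM = 211.238 − 94.868 = 116.370 → +116.4 mireds, a warming shift.

+116.4 mireds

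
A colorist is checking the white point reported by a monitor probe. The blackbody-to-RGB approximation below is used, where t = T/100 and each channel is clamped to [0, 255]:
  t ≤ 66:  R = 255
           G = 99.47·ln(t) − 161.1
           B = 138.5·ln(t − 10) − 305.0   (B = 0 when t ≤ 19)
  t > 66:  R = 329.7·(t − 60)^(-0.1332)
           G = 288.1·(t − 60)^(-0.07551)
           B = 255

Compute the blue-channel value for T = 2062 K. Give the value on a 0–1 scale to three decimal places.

0.087

t = 2062/100 = 20.62; the t ≤ 66 branch applies.
B = 138.5·ln(20.62 − 10) − 305.0 = 138.5·ln 10.62 − 305.0 = 138.5·2.3627 − 305.0 = 22.239.
On a 0–1 scale: 22.239/255 = 0.0872 → 0.087.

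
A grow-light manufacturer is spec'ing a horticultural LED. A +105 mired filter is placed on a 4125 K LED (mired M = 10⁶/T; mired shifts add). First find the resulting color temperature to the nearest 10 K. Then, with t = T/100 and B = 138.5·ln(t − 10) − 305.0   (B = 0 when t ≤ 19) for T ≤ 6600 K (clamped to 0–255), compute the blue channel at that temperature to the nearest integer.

M_in = 10⁶/4125 = 242.42; M_out = 242.42 + (+105) = 347.42.
T_out = 10⁶/347.42 = 2878.3 K → 2880 K; t = 28.8.
B = 138.5·ln(28.8 − 10) − 305.0 = 138.5·ln 18.8 − 305.0 = 138.5·2.9339 − 305.0 = 101.339.
Rounded: 101.

101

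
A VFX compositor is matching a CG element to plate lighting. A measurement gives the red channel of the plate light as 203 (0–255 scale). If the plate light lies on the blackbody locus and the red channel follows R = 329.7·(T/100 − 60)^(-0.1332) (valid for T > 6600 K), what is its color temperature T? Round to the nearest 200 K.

9800 K

(t − 60)^(-0.1332) = 203/329.7 = 0.61571.
t − 60 = 0.61571^(1/-0.1332) = 0.61571^(-7.508) = 38.129, so t = 98.129.
T = 100·t = 9813 K → 9800 K to the nearest 200 K.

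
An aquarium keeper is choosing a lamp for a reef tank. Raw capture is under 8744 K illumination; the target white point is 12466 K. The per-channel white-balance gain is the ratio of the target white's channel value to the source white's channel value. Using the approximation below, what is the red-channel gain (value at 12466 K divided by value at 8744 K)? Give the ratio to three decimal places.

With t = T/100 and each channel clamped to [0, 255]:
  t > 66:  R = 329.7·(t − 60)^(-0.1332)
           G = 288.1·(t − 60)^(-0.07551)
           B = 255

0.892

At 8744 K (t = 87.44):
  R = 329.7·(87.44 − 60)^(-0.1332) = 329.7·27.44^(-0.1332) = 329.7·0.64329 = 212.093.
At 12466 K (t = 124.66):
  R = 329.7·(124.66 − 60)^(-0.1332) = 329.7·64.66^(-0.1332) = 329.7·0.57388 = 189.209.
Gain = 189.209 / 212.093 = 0.8921 → 0.892.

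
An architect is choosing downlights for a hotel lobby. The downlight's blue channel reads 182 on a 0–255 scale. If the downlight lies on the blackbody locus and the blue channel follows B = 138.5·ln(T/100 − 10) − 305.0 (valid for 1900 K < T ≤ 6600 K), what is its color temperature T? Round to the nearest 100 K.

4400 K

ln(t − 10) = (182 + 305.0) / 138.5 = 3.5162.
t − 10 = e^3.5162 = 33.658, so t = 43.658.
T = 100·t = 4366 K → 4400 K to the nearest 100 K.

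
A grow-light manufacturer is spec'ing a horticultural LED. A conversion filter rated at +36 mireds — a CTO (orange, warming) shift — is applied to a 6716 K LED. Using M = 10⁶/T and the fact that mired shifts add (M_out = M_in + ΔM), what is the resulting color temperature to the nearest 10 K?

M_in = 10⁶/6716 = 148.90 mireds.
M_out = 148.90 + (+36) = 184.90 mireds.
T_out = 10⁶/184.90 = 5408.4 K → 5410 K.

5410 K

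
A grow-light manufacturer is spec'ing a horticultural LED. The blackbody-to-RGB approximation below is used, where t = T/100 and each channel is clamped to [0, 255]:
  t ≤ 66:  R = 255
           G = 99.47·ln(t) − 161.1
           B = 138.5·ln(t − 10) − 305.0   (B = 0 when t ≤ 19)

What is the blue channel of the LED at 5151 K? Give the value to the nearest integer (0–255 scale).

211

t = 5151/100 = 51.51; the t ≤ 66 branch applies.
B = 138.5·ln(51.51 − 10) − 305.0 = 138.5·ln 41.51 − 305.0 = 138.5·3.7259 − 305.0 = 211.042.
Rounded: 211.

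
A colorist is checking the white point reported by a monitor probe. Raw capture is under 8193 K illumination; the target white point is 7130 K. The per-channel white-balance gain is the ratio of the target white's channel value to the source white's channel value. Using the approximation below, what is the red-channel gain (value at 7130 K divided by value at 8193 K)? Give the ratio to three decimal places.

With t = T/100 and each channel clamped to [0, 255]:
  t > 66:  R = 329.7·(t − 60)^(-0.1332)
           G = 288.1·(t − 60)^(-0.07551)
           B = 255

1.092

At 8193 K (t = 81.93):
  R = 329.7·(81.93 − 60)^(-0.1332) = 329.7·21.93^(-0.1332) = 329.7·0.66279 = 218.521.
At 7130 K (t = 71.3):
  R = 329.7·(71.3 − 60)^(-0.1332) = 329.7·11.3^(-0.1332) = 329.7·0.72399 = 238.698.
Gain = 238.698 / 218.521 = 1.0923 → 1.092.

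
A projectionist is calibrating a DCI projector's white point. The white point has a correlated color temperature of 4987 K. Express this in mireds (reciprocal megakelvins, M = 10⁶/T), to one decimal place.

M = 10⁶ / 4987 = 200.521 → 200.5 mireds.

200.5 mireds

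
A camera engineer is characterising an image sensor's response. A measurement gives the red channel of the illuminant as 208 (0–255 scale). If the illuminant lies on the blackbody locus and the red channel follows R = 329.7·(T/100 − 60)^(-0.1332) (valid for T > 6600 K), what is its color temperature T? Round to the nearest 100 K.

9200 K

(t − 60)^(-0.1332) = 208/329.7 = 0.63088.
t − 60 = 0.63088^(1/-0.1332) = 0.63088^(-7.508) = 31.763, so t = 91.763.
T = 100·t = 9176 K → 9200 K to the nearest 100 K.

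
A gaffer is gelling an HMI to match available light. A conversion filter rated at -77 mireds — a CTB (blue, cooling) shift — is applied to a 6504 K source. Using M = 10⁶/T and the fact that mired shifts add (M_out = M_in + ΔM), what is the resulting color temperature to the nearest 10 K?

13030 K

M_in = 10⁶/6504 = 153.75 mireds.
M_out = 153.75 + (-77) = 76.75 mireds.
T_out = 10⁶/76.75 = 13029.1 K → 13030 K.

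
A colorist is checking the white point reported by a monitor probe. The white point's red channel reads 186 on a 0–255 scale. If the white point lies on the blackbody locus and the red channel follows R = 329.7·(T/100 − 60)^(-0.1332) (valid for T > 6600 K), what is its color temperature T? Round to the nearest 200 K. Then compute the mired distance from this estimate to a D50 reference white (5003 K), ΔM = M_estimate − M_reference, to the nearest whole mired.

(t − 60)^(-0.1332) = 186/329.7 = 0.56415.
t − 60 = 0.56415^(1/-0.1332) = 0.56415^(-7.508) = 73.521, so t = 133.521.
T = 100·t = 13352 K → 13400 K to the nearest 200 K.
M_estimate = 10⁶/13400 = 74.63; M_reference = 10⁶/5003 = 199.88.
ΔM = 74.63 − 199.88 = -125.25 → -125 mireds.

-125 mireds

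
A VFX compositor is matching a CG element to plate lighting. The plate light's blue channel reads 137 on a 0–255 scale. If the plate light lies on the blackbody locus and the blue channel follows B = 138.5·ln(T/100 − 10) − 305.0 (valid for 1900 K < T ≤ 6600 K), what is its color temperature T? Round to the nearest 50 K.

3450 K

ln(t − 10) = (137 + 305.0) / 138.5 = 3.1913.
t − 10 = e^3.1913 = 24.321, so t = 34.321.
T = 100·t = 3432 K → 3450 K to the nearest 50 K.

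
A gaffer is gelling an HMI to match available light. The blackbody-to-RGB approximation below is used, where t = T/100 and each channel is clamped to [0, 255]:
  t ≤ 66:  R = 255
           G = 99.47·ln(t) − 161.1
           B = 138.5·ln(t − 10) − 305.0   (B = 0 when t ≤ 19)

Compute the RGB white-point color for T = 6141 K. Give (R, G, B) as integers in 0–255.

t = 6141/100 = 61.41; the t ≤ 66 branch applies.
R = 255 by definition for t ≤ 66.
G = 99.47·ln 61.41 − 161.1 = 99.47·4.1176 − 161.1 = 248.475.
B = 138.5·ln(61.41 − 10) − 305.0 = 138.5·ln 51.41 − 305.0 = 138.5·3.9398 − 305.0 = 240.667.
Rounded: (255, 248, 241).

(255, 248, 241)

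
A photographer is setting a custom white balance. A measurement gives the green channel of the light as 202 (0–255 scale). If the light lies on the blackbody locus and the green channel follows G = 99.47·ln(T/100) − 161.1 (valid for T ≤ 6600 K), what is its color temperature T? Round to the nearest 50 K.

ln t = (202 + 161.1) / 99.47 = 3.6503.
t = e^3.6503 = 38.488.
T = 100·t = 3849 K → 3850 K to the nearest 50 K.

3850 K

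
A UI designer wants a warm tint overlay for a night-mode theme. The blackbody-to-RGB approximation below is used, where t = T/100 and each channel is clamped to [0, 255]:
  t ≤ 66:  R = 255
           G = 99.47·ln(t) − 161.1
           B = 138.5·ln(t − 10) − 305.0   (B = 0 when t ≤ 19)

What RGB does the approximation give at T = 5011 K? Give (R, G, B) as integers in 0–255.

(255, 228, 206)

t = 5011/100 = 50.11; the t ≤ 66 branch applies.
R = 255 by definition for t ≤ 66.
G = 99.47·ln 50.11 − 161.1 = 99.47·3.9142 − 161.1 = 228.248.
B = 138.5·ln(50.11 − 10) − 305.0 = 138.5·ln 40.11 − 305.0 = 138.5·3.6916 − 305.0 = 206.290.
Rounded: (255, 228, 206).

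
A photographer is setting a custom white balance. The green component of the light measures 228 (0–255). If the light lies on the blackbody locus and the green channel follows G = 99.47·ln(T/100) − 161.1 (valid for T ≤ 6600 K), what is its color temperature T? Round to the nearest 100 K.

ln t = (228 + 161.1) / 99.47 = 3.9117.
t = e^3.9117 = 49.985.
T = 100·t = 4999 K → 5000 K to the nearest 100 K.

5000 K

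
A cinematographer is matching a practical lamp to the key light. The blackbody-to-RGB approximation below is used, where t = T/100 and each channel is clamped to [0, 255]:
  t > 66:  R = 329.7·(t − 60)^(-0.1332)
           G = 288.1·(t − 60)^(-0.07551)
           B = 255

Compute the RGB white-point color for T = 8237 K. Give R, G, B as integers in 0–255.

t = 8237/100 = 82.37; the t > 66 branch applies.
R = 329.7·(82.37 − 60)^(-0.1332) = 329.7·22.37^(-0.1332) = 329.7·0.66104 = 217.943.
G = 288.1·(82.37 − 60)^(-0.07551) = 288.1·22.37^(-0.07551) = 288.1·0.79084 = 227.840.
B = 255 by definition for t > 66.
Rounded: (218, 228, 255).

R=218, G=228, B=255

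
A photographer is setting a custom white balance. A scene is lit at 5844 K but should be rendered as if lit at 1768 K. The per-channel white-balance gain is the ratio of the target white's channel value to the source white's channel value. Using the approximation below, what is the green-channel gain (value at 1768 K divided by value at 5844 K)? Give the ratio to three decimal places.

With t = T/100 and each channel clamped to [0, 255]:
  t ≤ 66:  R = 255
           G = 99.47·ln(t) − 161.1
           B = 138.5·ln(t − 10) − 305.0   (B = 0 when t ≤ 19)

At 5844 K (t = 58.44):
  G = 99.47·ln 58.44 − 161.1 = 99.47·4.0680 − 161.1 = 243.544.
At 1768 K (t = 17.68):
  G = 99.47·ln 17.68 − 161.1 = 99.47·2.8724 − 161.1 = 124.621.
Gain = 124.621 / 243.544 = 0.5117 → 0.512.

0.512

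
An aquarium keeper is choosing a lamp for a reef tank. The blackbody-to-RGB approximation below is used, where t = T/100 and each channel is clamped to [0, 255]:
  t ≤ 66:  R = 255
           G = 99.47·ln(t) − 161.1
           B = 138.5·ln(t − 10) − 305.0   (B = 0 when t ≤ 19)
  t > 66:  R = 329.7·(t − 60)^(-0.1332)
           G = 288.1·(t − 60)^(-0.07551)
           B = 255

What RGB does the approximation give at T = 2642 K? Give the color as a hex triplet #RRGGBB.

#FFA553

t = 2642/100 = 26.42; the t ≤ 66 branch applies.
R = 255 by definition for t ≤ 66.
G = 99.47·ln 26.42 − 161.1 = 99.47·3.2741 − 161.1 = 164.577.
B = 138.5·ln(26.42 − 10) − 305.0 = 138.5·ln 16.42 − 305.0 = 138.5·2.7985 − 305.0 = 82.592.
Rounded: (255, 165, 83).
In hex: #FFA553.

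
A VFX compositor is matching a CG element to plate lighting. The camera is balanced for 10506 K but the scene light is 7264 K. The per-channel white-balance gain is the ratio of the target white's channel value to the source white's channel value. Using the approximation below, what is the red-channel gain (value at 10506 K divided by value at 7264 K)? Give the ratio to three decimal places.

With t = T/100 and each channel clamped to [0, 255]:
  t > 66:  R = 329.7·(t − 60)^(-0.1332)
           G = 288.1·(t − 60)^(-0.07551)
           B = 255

At 7264 K (t = 72.64):
  R = 329.7·(72.64 − 60)^(-0.1332) = 329.7·12.64^(-0.1332) = 329.7·0.71326 = 235.162.
At 10506 K (t = 105.06):
  R = 329.7·(105.06 − 60)^(-0.1332) = 329.7·45.06^(-0.1332) = 329.7·0.60216 = 198.534.
Gain = 198.534 / 235.162 = 0.8442 → 0.844.

0.844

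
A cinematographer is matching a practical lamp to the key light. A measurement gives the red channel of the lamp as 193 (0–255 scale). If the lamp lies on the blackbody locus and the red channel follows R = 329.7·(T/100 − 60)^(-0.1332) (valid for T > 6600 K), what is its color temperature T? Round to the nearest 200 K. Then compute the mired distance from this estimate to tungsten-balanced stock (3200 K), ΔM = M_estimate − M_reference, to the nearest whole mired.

(t − 60)^(-0.1332) = 193/329.7 = 0.58538.
t − 60 = 0.58538^(1/-0.1332) = 0.58538^(-7.508) = 55.713, so t = 115.713.
T = 100·t = 11571 K → 11600 K to the nearest 200 K.
M_estimate = 10⁶/11600 = 86.21; M_reference = 10⁶/3200 = 312.50.
ΔM = 86.21 − 312.50 = -226.29 → -226 mireds.

-226 mireds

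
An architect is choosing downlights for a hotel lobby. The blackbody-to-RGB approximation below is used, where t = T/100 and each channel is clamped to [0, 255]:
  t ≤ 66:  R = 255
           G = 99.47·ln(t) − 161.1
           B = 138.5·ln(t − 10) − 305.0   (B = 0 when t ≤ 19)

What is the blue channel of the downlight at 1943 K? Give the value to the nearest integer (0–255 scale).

t = 1943/100 = 19.43; the t ≤ 66 branch applies.
B = 138.5·ln(19.43 − 10) − 305.0 = 138.5·ln 9.43 − 305.0 = 138.5·2.2439 − 305.0 = 5.780.
Rounded: 6.

6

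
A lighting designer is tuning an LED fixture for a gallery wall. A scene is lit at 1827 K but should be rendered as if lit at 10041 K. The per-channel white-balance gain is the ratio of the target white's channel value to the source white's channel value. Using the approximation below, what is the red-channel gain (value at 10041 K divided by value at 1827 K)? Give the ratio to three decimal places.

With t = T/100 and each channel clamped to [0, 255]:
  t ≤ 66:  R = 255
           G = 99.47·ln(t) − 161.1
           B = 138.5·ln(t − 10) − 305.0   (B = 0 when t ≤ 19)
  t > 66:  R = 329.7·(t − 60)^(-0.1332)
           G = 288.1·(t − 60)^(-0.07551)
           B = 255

At 1827 K (t = 18.27):
  R = 255 by definition for t ≤ 66.
At 10041 K (t = 100.41):
  R = 329.7·(100.41 − 60)^(-0.1332) = 329.7·40.41^(-0.1332) = 329.7·0.61096 = 201.435.
Gain = 201.435 / 255.000 = 0.7899 → 0.790.

0.790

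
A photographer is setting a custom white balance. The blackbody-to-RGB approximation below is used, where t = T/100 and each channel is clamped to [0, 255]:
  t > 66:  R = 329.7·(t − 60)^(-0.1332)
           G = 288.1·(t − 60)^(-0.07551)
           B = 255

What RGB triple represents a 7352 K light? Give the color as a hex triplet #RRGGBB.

#E9EDFF

t = 7352/100 = 73.52; the t > 66 branch applies.
R = 329.7·(73.52 − 60)^(-0.1332) = 329.7·13.52^(-0.1332) = 329.7·0.70689 = 233.063.
G = 288.1·(73.52 − 60)^(-0.07551) = 288.1·13.52^(-0.07551) = 288.1·0.82149 = 236.670.
B = 255 by definition for t > 66.
Rounded: (233, 237, 255).
In hex: #E9EDFF.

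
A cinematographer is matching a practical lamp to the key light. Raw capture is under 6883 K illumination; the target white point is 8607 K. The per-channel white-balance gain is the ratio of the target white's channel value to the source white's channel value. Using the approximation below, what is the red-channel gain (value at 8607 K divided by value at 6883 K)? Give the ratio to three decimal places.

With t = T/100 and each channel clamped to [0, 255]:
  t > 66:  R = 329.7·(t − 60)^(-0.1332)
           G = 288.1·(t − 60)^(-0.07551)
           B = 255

At 6883 K (t = 68.83):
  R = 329.7·(68.83 − 60)^(-0.1332) = 329.7·8.83^(-0.1332) = 329.7·0.74817 = 246.670.
At 8607 K (t = 86.07):
  R = 329.7·(86.07 − 60)^(-0.1332) = 329.7·26.07^(-0.1332) = 329.7·0.64769 = 213.545.
Gain = 213.545 / 246.670 = 0.8657 → 0.866.

0.866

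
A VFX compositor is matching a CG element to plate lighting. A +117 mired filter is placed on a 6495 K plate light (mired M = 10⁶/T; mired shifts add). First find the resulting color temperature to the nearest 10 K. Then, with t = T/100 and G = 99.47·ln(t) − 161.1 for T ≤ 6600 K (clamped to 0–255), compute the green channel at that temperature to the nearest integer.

M_in = 10⁶/6495 = 153.96; M_out = 153.96 + (+117) = 270.96.
T_out = 10⁶/270.96 = 3690.5 K → 3690 K; t = 36.9.
G = 99.47·ln 36.9 − 161.1 = 99.47·3.6082 − 161.1 = 197.809.
Rounded: 198.

198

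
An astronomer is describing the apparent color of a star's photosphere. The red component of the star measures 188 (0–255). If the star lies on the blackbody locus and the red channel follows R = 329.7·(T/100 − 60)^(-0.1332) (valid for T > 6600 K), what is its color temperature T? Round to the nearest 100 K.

12800 K

(t − 60)^(-0.1332) = 188/329.7 = 0.57022.
t − 60 = 0.57022^(1/-0.1332) = 0.57022^(-7.508) = 67.848, so t = 127.848.
T = 100·t = 12785 K → 12800 K to the nearest 100 K.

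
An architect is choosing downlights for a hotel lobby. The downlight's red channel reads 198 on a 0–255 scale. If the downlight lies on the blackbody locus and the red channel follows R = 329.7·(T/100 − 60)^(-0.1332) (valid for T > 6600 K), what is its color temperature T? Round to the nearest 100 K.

(t − 60)^(-0.1332) = 198/329.7 = 0.60055.
t − 60 = 0.60055^(1/-0.1332) = 0.60055^(-7.508) = 45.980, so t = 105.980.
T = 100·t = 10598 K → 10600 K to the nearest 100 K.

10600 K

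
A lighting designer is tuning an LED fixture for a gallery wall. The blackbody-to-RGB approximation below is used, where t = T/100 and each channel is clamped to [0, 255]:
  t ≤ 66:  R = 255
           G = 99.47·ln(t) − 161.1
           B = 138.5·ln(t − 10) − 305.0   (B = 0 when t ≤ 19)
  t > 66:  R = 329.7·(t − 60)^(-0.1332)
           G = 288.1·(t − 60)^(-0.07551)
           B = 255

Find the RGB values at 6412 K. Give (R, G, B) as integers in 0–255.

(255, 253, 248)

t = 6412/100 = 64.12; the t ≤ 66 branch applies.
R = 255 by definition for t ≤ 66.
G = 99.47·ln 64.12 − 161.1 = 99.47·4.1608 − 161.1 = 252.770.
B = 138.5·ln(64.12 − 10) − 305.0 = 138.5·ln 54.12 − 305.0 = 138.5·3.9912 − 305.0 = 247.782.
Rounded: (255, 253, 248).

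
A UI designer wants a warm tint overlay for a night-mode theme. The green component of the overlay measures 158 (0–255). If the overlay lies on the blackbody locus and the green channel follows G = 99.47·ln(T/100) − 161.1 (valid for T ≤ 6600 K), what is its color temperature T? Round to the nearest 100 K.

2500 K

ln t = (158 + 161.1) / 99.47 = 3.2080.
t = e^3.2080 = 24.730.
T = 100·t = 2473 K → 2500 K to the nearest 100 K.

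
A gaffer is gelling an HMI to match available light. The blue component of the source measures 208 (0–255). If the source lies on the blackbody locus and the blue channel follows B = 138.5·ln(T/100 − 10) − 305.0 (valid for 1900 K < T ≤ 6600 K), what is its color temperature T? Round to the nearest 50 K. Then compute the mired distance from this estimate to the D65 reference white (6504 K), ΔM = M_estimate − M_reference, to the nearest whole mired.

ln(t − 10) = (208 + 305.0) / 138.5 = 3.7040.
t − 10 = e^3.7040 = 40.608, so t = 50.608.
T = 100·t = 5061 K → 5050 K to the nearest 50 K.
M_estimate = 10⁶/5050 = 198.02; M_reference = 10⁶/6504 = 153.75.
ΔM = 198.02 − 153.75 = 44.27 → +44 mireds.

+44 mireds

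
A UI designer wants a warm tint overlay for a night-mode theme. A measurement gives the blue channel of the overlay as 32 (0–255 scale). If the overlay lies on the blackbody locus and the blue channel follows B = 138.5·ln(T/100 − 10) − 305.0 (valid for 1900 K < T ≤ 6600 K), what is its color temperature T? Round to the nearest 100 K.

ln(t − 10) = (32 + 305.0) / 138.5 = 2.4332.
t − 10 = e^2.4332 = 11.395, so t = 21.395.
T = 100·t = 2140 K → 2100 K to the nearest 100 K.

2100 K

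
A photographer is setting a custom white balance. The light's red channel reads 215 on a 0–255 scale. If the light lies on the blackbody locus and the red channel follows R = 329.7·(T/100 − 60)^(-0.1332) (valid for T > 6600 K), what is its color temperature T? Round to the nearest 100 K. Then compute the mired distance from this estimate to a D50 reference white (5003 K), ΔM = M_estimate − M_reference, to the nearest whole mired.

-82 mireds

(t − 60)^(-0.1332) = 215/329.7 = 0.65211.
t − 60 = 0.65211^(1/-0.1332) = 0.65211^(-7.508) = 24.774, so t = 84.774.
T = 100·t = 8477 K → 8500 K to the nearest 100 K.
M_estimate = 10⁶/8500 = 117.65; M_reference = 10⁶/5003 = 199.88.
ΔM = 117.65 − 199.88 = -82.23 → -82 mireds.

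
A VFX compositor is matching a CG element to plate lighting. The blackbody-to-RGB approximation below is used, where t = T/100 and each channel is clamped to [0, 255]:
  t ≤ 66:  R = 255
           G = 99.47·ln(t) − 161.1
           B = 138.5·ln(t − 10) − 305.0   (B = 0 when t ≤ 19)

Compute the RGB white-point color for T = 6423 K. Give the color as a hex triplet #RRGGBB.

#FFFDF8

t = 6423/100 = 64.23; the t ≤ 66 branch applies.
R = 255 by definition for t ≤ 66.
G = 99.47·ln 64.23 − 161.1 = 99.47·4.1625 − 161.1 = 252.941.
B = 138.5·ln(64.23 − 10) − 305.0 = 138.5·ln 54.23 − 305.0 = 138.5·3.9932 − 305.0 = 248.063.
Rounded: (255, 253, 248).
In hex: #FFFDF8.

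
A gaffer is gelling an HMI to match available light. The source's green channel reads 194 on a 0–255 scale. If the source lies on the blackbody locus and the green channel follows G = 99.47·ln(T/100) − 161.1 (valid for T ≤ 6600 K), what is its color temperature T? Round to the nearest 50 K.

3550 K

ln t = (194 + 161.1) / 99.47 = 3.5699.
t = e^3.5699 = 35.514.
T = 100·t = 3551 K → 3550 K to the nearest 50 K.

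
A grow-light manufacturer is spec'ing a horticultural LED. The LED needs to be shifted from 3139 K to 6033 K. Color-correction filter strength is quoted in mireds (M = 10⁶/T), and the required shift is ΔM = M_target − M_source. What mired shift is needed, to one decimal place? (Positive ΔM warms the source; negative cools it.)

M_source = 10⁶/3139 = 318.573; M_target = 10⁶/6033 = 165.755.
ΔM = 165.755 − 318.573 = -152.818 → -152.8 mireds, a cooling shift.

-152.8 mireds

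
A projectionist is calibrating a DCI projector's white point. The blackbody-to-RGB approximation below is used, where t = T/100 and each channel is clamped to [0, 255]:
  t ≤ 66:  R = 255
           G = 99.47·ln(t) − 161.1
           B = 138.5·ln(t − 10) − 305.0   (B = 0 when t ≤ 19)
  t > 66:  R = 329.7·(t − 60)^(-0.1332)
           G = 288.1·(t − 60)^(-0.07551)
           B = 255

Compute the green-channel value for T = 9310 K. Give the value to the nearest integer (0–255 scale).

221

t = 9310/100 = 93.1; the t > 66 branch applies.
G = 288.1·(93.1 − 60)^(-0.07551) = 288.1·33.1^(-0.07551) = 288.1·0.76778 = 221.198.
Rounded: 221.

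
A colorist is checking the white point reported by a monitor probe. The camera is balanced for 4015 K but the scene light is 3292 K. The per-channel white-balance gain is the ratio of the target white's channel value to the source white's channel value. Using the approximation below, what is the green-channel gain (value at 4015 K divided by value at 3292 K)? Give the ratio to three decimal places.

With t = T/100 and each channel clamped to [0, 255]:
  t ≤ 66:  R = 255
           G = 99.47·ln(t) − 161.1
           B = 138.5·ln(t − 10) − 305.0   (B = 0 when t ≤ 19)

At 3292 K (t = 32.92):
  G = 99.47·ln 32.92 − 161.1 = 99.47·3.4941 − 161.1 = 186.456.
At 4015 K (t = 40.15):
  G = 99.47·ln 40.15 − 161.1 = 99.47·3.6926 − 161.1 = 206.205.
Gain = 206.205 / 186.456 = 1.1059 → 1.106.

1.106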